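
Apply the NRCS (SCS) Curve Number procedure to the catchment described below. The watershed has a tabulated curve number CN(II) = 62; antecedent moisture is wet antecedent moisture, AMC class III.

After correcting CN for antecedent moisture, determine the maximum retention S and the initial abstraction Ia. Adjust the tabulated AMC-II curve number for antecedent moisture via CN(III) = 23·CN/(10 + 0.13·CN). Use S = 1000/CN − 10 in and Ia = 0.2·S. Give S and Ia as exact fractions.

Adjust CN=62 to AMC III: 23·62/(10 + 0.13·62) → 1426 ÷ (903/50) = 71300/903 ≈ 78.959
Retention S: 1000/CN − 10 with CN=78.959 → S = 1900/713 ≈ 2.665 in
Ia = 0.2·(1900/713) = 380/713 in ≈ 0.533 in

S = 1900/713 in ≈ 2.665 in; Ia = 380/713 in ≈ 0.533 in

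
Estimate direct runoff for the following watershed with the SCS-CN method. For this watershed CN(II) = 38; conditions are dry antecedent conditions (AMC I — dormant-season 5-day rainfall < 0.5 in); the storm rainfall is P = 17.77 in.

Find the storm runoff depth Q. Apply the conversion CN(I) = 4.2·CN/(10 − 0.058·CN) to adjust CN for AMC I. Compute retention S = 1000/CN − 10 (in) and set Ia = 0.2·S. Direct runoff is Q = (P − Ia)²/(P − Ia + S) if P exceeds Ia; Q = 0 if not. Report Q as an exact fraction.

Q = 159219354529/77766017700 in ≈ 2.047 in

Adjust CN=38 to AMC I: 4.2·38/(10 − 0.058·38) → (798/5) ÷ (1949/250) = 39900/1949 ≈ 20.472
Retention S: 1000/CN − 10 with CN=20.472 → S = 15500/399 ≈ 38.847 in
Ia = 0.2·(15500/399) = 3100/399 in ≈ 7.769 in
Excess rainfall: 17.770 − 7.769 = 10.001 in; P > Ia so Q > 0
Runoff Q = (P−Ia)²/(P−Ia+S) = (10.001)²/(10.001+38.847) = 159219354529/77766017700 ≈ 2.047 in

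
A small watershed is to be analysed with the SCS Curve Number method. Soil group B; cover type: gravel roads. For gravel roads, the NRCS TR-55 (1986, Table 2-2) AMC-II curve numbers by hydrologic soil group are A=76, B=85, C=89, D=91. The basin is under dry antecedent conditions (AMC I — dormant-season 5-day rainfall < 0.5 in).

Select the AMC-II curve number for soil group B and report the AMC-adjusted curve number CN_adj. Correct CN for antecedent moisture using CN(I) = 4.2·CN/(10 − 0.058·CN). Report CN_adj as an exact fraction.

NRCS table: gravel roads, soil group B → CN(II) = 85
CN(I) from CN(II)=85: (4.2·85)/(10 − 0.058·85) = 11900/169 ≈ 70.414

CN_adj = 11900/169 ≈ 70.414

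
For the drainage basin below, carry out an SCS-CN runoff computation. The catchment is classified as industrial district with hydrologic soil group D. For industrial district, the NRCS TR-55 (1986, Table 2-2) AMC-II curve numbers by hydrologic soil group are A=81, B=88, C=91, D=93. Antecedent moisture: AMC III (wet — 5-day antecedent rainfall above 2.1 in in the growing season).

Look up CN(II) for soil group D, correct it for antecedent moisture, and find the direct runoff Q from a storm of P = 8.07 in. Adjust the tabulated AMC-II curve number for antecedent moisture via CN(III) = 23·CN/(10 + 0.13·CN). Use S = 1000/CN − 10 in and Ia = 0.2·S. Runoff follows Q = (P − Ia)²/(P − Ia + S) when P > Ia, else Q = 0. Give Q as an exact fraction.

NRCS table: industrial district, soil group D → CN(II) = 93
CN(III) from CN(II)=93: (23·93)/(10 + 0.13·93) = 213900/2209 ≈ 96.831
Retention S: 1000/CN − 10 with CN=96.831 → S = 700/2139 ≈ 0.327 in
Ia = 0.2S: 0.2·0.327 = 0.065 in (exactly 140/2139)
P − Ia = 8.070 − 0.065 = 1712173/213900 ≈ 8.005 in (> 0, runoff occurs)
Q = (1712173/213900)²/((1712173/213900) + 700/2139) = (2931536381929/45753210000)/(1782173/213900) = 2931536381929/381206804700 in ≈ 7.690 in

Q = 2931536381929/381206804700 in ≈ 7.690 in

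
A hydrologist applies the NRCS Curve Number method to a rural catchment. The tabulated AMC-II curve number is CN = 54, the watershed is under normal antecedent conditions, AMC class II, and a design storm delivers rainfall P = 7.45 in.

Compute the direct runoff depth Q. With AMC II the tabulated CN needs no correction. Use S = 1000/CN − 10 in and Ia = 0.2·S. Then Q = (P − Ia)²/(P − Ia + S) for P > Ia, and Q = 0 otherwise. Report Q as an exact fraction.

Q = 9628609/4159620 in ≈ 2.315 in

Average conditions: CN = 54 (no AMC adjustment).
S = 1000/54 − 10 = 230/27 in ≈ 8.519 in
Ia = 0.2·(230/27) = 46/27 in ≈ 1.704 in
Excess rainfall: 7.450 − 1.704 = 5.746 in; P > Ia so Q > 0
Runoff Q = (P−Ia)²/(P−Ia+S) = (5.746)²/(5.746+8.519) = 9628609/4159620 ≈ 2.315 in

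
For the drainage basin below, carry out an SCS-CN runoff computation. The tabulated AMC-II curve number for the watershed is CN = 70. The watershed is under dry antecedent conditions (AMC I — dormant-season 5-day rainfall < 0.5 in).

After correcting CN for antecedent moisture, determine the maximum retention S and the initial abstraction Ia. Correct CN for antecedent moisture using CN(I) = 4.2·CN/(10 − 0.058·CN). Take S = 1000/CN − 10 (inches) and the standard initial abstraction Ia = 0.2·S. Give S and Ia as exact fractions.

S = 500/49 in ≈ 10.204 in; Ia = 100/49 in ≈ 2.041 in

Adjust CN=70 to AMC I: 4.2·70/(10 − 0.058·70) → 294 ÷ (297/50) = 4900/99 ≈ 49.495
S = 1000/(4900/99) − 10 = 500/49 in ≈ 10.204 in
Ia = 0.2·(500/49) = 100/49 in ≈ 2.041 in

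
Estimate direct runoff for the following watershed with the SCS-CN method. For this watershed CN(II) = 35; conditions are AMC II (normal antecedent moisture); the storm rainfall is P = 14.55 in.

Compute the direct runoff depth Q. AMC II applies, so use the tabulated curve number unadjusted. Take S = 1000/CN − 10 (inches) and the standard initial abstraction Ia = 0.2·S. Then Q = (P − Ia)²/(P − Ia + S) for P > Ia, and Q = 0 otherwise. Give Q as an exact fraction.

AMC II — tabulated CN = 35 applies directly.
Max retention: S = 1000/35 − 10 = 130/7 in (≈ 18.571 in)
Ia = 0.2S: 0.2·18.571 = 3.714 in (exactly 26/7)
Excess rainfall: 14.550 − 3.714 = 10.836 in; P > Ia so Q > 0
Q = (1517/140)²/((1517/140) + 130/7) = (2301289/19600)/(4117/140) = 2301289/576380 in ≈ 3.993 in

Q = 2301289/576380 in ≈ 3.993 in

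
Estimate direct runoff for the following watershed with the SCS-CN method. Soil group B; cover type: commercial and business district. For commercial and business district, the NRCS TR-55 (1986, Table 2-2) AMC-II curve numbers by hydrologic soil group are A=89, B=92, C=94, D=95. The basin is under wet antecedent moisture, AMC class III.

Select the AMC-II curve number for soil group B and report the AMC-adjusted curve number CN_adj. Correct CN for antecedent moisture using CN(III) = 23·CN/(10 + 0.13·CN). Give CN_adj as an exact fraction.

CN_adj = 52900/549 ≈ 96.357

NRCS table: commercial and business district, soil group B → CN(II) = 92
CN(III) from CN(II)=92: (23·92)/(10 + 0.13·92) = 52900/549 ≈ 96.357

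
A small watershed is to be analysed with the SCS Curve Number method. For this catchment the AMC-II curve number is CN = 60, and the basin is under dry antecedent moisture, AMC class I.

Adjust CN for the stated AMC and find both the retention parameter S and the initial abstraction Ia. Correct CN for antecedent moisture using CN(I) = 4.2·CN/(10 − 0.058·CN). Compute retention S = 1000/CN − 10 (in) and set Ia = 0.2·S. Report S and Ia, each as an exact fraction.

CN(I) from CN(II)=60: (4.2·60)/(10 − 0.058·60) = 6300/163 ≈ 38.650
S = 1000/(6300/163) − 10 = 1000/63 in ≈ 15.873 in
Ia = 0.2S: 0.2·15.873 = 3.175 in (exactly 200/63)

S = 1000/63 in ≈ 15.873 in; Ia = 200/63 in ≈ 3.175 in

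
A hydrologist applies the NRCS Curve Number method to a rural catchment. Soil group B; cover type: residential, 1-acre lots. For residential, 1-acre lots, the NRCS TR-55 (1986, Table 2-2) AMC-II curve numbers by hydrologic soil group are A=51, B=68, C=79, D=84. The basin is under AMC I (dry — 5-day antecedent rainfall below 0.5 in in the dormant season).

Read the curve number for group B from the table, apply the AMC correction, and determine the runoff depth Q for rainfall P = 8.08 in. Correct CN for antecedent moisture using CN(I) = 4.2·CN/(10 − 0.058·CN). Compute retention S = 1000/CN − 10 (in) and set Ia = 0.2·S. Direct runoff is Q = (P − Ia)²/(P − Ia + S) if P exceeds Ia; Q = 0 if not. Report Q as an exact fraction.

NRCS table: residential, 1-acre lots, soil group B → CN(II) = 68
CN(I) from CN(II)=68: (4.2·68)/(10 − 0.058·68) = 35700/757 ≈ 47.160
Max retention: S = 1000/(35700/757) − 10 = 4000/357 in (≈ 11.204 in)
Ia = 0.2·(4000/357) = 800/357 in ≈ 2.241 in
P − Ia = 8.080 − 2.241 = 52114/8925 ≈ 5.839 in (> 0, runoff occurs)
Q = (52114/8925)²/((52114/8925) + 4000/357) = (2715868996/79655625)/(152114/8925) = 1357934498/678808725 in ≈ 2.000 in

Q = 1357934498/678808725 in ≈ 2.000 in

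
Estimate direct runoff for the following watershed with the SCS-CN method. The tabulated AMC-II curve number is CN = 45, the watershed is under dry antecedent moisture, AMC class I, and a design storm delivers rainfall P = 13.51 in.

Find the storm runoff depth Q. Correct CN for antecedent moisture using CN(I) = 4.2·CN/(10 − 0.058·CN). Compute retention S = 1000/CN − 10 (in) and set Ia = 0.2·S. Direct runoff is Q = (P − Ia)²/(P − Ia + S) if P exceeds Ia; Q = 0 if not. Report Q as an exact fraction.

Q = 21123424921/13141907100 in ≈ 1.607 in

CN(I) from CN(II)=45: (4.2·45)/(10 − 0.058·45) = 18900/739 ≈ 25.575
Max retention: S = 1000/(18900/739) − 10 = 5500/189 in (≈ 29.101 in)
Initial abstraction Ia = S/5 = (5500/189)/5 = 1100/189 ≈ 5.820 in
P − Ia = 13.510 − 5.820 = 145339/18900 ≈ 7.690 in (> 0, runoff occurs)
Q: (145339/18900)² ÷ (695339/18900) = 21123424921/13141907100 in (≈ 1.607 in)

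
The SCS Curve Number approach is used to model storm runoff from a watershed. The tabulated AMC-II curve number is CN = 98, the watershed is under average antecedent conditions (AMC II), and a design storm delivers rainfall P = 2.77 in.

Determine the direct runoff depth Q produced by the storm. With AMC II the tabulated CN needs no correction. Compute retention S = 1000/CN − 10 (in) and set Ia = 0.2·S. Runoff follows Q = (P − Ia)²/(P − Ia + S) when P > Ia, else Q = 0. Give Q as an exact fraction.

Q = 178837129/70427700 in ≈ 2.539 in

Average conditions: CN = 98 (no AMC adjustment).
Max retention: S = 1000/98 − 10 = 10/49 in (≈ 0.204 in)
Ia = 0.2·(10/49) = 2/49 in ≈ 0.041 in
Excess rainfall: 2.770 − 0.041 = 2.729 in; P > Ia so Q > 0
Q: (13373/4900)² ÷ (14373/4900) = 178837129/70427700 in (≈ 2.539 in)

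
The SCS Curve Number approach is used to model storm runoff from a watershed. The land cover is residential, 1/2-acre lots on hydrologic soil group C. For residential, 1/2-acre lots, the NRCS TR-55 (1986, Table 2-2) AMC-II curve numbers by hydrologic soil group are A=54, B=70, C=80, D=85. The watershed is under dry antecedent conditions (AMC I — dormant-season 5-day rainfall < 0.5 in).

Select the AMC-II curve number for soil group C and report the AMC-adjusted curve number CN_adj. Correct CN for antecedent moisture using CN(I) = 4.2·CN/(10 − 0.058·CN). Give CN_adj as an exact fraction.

CN_adj = 4200/67 ≈ 62.687

NRCS table: residential, 1/2-acre lots, soil group C → CN(II) = 80
CN(I) from CN(II)=80: (4.2·80)/(10 − 0.058·80) = 4200/67 ≈ 62.687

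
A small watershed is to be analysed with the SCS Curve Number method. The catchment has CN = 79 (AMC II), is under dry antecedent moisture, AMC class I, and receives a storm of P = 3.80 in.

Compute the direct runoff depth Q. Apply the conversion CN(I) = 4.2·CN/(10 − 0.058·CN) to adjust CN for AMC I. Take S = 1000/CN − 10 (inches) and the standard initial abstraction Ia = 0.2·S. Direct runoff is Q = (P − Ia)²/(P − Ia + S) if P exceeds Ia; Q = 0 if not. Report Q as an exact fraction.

Q = 1002001/1382895 in ≈ 0.725 in

Adjust CN=79 to AMC I: 4.2·79/(10 − 0.058·79) → (1659/5) ÷ (2709/500) = 7900/129 ≈ 61.240
S = 1000/(7900/129) − 10 = 500/79 in ≈ 6.329 in
Initial abstraction Ia = S/5 = (500/79)/5 = 100/79 ≈ 1.266 in
P − Ia = 3.800 − 1.266 = 1001/395 ≈ 2.534 in (> 0, runoff occurs)
Q = (1001/395)²/((1001/395) + 500/79) = (1002001/156025)/(3501/395) = 1002001/1382895 in ≈ 0.725 in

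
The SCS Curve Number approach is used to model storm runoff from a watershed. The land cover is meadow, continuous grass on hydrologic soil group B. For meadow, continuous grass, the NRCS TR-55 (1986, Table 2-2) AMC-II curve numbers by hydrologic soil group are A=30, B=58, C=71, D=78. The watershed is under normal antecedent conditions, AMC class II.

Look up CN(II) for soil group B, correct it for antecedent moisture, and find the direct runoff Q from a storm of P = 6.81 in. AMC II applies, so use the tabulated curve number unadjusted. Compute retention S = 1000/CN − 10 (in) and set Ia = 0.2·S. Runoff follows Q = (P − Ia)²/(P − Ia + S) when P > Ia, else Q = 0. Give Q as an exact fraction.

NRCS table: meadow, continuous grass, soil group B → CN(II) = 58
Average conditions: CN = 58 (no AMC adjustment).
S = 1000/58 − 10 = 210/29 in ≈ 7.241 in
Ia = 0.2S: 0.2·7.241 = 1.448 in (exactly 42/29)
Excess rainfall: 6.810 − 1.448 = 5.362 in; P > Ia so Q > 0
Runoff Q = (P−Ia)²/(P−Ia+S) = (5.362)²/(5.362+7.241) = 26863489/11776900 ≈ 2.281 in

Q = 26863489/11776900 in ≈ 2.281 in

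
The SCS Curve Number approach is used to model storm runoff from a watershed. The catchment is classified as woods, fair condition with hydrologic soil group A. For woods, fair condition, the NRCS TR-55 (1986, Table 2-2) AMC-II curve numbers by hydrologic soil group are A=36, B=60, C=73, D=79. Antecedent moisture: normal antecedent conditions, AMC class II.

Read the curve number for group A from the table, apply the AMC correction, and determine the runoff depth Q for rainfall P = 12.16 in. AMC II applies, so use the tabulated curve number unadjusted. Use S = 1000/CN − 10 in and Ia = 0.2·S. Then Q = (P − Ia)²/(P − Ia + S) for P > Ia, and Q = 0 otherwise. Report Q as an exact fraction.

Q = 234256/83475 in ≈ 2.806 in

NRCS table: woods, fair condition, soil group A → CN(II) = 36
AMC II — tabulated CN = 36 applies directly.
Max retention: S = 1000/36 − 10 = 160/9 in (≈ 17.778 in)
Ia = 0.2S: 0.2·17.778 = 3.556 in (exactly 32/9)
Since P=12.160 > Ia=3.556: effective rainfall P−Ia = 1936/225 in
Runoff Q = (P−Ia)²/(P−Ia+S) = (8.604)²/(8.604+17.778) = 234256/83475 ≈ 2.806 in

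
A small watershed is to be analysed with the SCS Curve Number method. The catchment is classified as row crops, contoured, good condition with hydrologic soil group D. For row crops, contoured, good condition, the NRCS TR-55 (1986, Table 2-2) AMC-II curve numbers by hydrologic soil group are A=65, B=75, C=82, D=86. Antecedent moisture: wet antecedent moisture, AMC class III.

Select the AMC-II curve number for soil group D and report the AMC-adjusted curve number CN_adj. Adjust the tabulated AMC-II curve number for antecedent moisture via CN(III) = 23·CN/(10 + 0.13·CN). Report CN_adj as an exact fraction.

NRCS table: row crops, contoured, good condition, soil group D → CN(II) = 86
CN(III) from CN(II)=86: (23·86)/(10 + 0.13·86) = 98900/1059 ≈ 93.390

CN_adj = 98900/1059 ≈ 93.390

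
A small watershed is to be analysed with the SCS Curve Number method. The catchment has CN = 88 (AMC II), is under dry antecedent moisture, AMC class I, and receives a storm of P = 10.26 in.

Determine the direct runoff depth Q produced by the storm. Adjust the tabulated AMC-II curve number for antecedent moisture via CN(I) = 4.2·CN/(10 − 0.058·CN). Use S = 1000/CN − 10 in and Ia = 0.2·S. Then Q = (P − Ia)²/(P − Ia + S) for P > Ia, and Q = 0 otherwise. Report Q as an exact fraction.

Adjust CN=88 to AMC I: 4.2·88/(10 − 0.058·88) → (1848/5) ÷ (612/125) = 3850/51 ≈ 75.490
Max retention: S = 1000/(3850/51) − 10 = 250/77 in (≈ 3.247 in)
Ia = 0.2·(250/77) = 50/77 in ≈ 0.649 in
P − Ia = 10.260 − 0.649 = 37001/3850 ≈ 9.611 in (> 0, runoff occurs)
Runoff Q = (P−Ia)²/(P−Ia+S) = (9.611)²/(9.611+3.247) = 1369074001/190578850 ≈ 7.184 in

Q = 1369074001/190578850 in ≈ 7.184 in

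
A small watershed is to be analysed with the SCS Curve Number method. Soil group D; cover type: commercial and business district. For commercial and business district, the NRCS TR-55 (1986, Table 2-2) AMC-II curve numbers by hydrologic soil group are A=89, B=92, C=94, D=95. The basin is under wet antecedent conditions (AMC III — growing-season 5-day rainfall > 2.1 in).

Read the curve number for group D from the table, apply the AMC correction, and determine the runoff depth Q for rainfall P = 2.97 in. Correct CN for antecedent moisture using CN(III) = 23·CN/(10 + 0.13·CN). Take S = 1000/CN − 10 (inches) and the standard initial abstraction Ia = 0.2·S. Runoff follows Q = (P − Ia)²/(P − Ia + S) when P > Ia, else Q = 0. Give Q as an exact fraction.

Q = 16330028521/6021379300 in ≈ 2.712 in

NRCS table: commercial and business district, soil group D → CN(II) = 95
Wet (AMC III): CN(III) = 23·95/(10 + 0.13·95) = 2185/(447/20) = 43700/447 ≈ 97.763
Max retention: S = 1000/(43700/447) − 10 = 100/437 in (≈ 0.229 in)
Ia = 0.2·(100/437) = 20/437 in ≈ 0.046 in
Since P=2.970 > Ia=0.046: effective rainfall P−Ia = 127789/43700 in
Q = (127789/43700)²/((127789/43700) + 100/437) = (16330028521/1909690000)/(137789/43700) = 16330028521/6021379300 in ≈ 2.712 in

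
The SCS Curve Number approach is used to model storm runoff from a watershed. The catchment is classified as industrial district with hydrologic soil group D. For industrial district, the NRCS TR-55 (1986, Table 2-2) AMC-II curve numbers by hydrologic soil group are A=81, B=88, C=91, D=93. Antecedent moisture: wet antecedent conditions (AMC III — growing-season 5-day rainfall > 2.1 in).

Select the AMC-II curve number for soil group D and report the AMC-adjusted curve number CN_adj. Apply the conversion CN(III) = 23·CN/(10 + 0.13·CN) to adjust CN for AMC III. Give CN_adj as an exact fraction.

NRCS table: industrial district, soil group D → CN(II) = 93
Wet (AMC III): CN(III) = 23·93/(10 + 0.13·93) = 2139/(2209/100) = 213900/2209 ≈ 96.831

CN_adj = 213900/2209 ≈ 96.831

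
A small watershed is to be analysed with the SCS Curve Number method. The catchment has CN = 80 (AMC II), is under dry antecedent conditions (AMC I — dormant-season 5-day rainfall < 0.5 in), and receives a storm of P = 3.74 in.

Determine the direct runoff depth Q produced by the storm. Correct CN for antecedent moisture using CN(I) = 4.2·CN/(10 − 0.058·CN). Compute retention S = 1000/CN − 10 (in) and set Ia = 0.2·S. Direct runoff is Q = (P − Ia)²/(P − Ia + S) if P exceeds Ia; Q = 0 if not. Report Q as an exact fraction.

Q = 7166329/9373350 in ≈ 0.765 in

Adjust CN=80 to AMC I: 4.2·80/(10 − 0.058·80) → 336 ÷ (134/25) = 4200/67 ≈ 62.687
Retention S: 1000/CN − 10 with CN=62.687 → S = 125/21 ≈ 5.952 in
Ia = 0.2·(125/21) = 25/21 in ≈ 1.190 in
Since P=3.740 > Ia=1.190: effective rainfall P−Ia = 2677/1050 in
Q = (2677/1050)²/((2677/1050) + 125/21) = (7166329/1102500)/(8927/1050) = 7166329/9373350 in ≈ 0.765 in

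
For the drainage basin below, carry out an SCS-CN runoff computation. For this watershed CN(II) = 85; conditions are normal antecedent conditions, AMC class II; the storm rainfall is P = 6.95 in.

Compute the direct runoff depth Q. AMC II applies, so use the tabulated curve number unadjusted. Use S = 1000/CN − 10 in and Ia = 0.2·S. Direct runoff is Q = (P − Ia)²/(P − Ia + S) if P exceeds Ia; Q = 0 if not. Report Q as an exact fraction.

Q = 5031049/966620 in ≈ 5.205 in

CN(II) = 85; AMC II needs no correction.
Retention S: 1000/CN − 10 with CN=85.000 → S = 30/17 ≈ 1.765 in
Initial abstraction Ia = S/5 = (30/17)/5 = 6/17 ≈ 0.353 in
P − Ia = 6.950 − 0.353 = 2243/340 ≈ 6.597 in (> 0, runoff occurs)
Q: (2243/340)² ÷ (2843/340) = 5031049/966620 in (≈ 5.205 in)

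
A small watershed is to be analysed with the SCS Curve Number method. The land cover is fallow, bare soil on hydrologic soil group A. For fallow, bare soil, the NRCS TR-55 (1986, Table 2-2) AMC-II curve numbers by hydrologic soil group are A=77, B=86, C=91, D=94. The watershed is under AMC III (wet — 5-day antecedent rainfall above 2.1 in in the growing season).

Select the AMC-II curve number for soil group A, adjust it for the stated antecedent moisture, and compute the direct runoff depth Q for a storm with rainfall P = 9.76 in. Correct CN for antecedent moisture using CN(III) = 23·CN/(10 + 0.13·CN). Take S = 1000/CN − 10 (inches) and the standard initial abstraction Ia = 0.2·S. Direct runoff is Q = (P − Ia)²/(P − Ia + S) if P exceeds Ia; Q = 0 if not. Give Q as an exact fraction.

Q = 83612736/10004225 in ≈ 8.358 in

NRCS table: fallow, bare soil, soil group A → CN(II) = 77
Wet (AMC III): CN(III) = 23·77/(10 + 0.13·77) = 1771/(2001/100) = 7700/87 ≈ 88.506
Retention S: 1000/CN − 10 with CN=88.506 → S = 100/77 ≈ 1.299 in
Ia = 0.2·(100/77) = 20/77 in ≈ 0.260 in
Since P=9.760 > Ia=0.260: effective rainfall P−Ia = 18288/1925 in
Q = (18288/1925)²/((18288/1925) + 100/77) = (334450944/3705625)/(20788/1925) = 83612736/10004225 in ≈ 8.358 in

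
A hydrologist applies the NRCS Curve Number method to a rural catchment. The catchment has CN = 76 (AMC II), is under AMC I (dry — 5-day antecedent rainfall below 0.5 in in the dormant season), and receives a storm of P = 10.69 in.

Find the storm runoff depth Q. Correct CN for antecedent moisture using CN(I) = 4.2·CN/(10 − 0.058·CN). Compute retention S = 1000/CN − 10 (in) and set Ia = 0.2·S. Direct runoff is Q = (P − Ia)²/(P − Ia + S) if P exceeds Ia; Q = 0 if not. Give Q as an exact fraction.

Dry (AMC I): CN(I) = 4.2·76/(10 − 0.058·76) = (1596/5)/(699/125) = 13300/233 ≈ 57.082
Max retention: S = 1000/(13300/233) − 10 = 1000/133 in (≈ 7.519 in)
Initial abstraction Ia = S/5 = (1000/133)/5 = 200/133 ≈ 1.504 in
P − Ia = 10.690 − 1.504 = 122177/13300 ≈ 9.186 in (> 0, runoff occurs)
Q = (122177/13300)²/((122177/13300) + 1000/133) = (14927219329/176890000)/(222177/13300) = 14927219329/2954954100 in ≈ 5.052 in

Q = 14927219329/2954954100 in ≈ 5.052 in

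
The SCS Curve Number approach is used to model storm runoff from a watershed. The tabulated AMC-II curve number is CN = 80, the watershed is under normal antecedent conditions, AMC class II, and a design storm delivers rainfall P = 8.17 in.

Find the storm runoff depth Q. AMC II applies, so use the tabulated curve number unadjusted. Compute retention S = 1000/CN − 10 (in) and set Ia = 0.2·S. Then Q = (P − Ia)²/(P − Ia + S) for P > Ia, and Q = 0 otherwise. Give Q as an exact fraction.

Q = 588289/101700 in ≈ 5.785 in

Average conditions: CN = 80 (no AMC adjustment).
Retention S: 1000/CN − 10 with CN=80.000 → S = 5/2 ≈ 2.500 in
Ia = 0.2S: 0.2·2.500 = 0.500 in (exactly 1/2)
Excess rainfall: 8.170 − 0.500 = 7.670 in; P > Ia so Q > 0
Q = (767/100)²/((767/100) + 5/2) = (588289/10000)/(1017/100) = 588289/101700 in ≈ 5.785 in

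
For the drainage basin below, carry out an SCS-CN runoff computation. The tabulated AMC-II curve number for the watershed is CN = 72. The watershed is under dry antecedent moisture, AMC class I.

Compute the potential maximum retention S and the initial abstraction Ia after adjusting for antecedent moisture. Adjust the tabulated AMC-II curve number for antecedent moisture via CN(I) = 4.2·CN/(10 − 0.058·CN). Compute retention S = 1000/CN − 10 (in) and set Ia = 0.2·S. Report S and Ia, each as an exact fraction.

CN(I) from CN(II)=72: (4.2·72)/(10 − 0.058·72) = 675/13 ≈ 51.923
Retention S: 1000/CN − 10 with CN=51.923 → S = 250/27 ≈ 9.259 in
Ia = 0.2·(250/27) = 50/27 in ≈ 1.852 in

S = 250/27 in ≈ 9.259 in; Ia = 50/27 in ≈ 1.852 in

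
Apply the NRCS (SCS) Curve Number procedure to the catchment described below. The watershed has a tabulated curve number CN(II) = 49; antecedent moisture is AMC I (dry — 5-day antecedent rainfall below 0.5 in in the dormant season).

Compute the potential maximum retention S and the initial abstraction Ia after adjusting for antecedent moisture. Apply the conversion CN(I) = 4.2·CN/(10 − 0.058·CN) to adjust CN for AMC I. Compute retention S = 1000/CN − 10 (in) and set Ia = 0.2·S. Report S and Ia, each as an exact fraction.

Adjust CN=49 to AMC I: 4.2·49/(10 − 0.058·49) → (1029/5) ÷ (3579/500) = 34300/1193 ≈ 28.751
Max retention: S = 1000/(34300/1193) − 10 = 8500/343 in (≈ 24.781 in)
Initial abstraction Ia = S/5 = (8500/343)/5 = 1700/343 ≈ 4.956 in

S = 8500/343 in ≈ 24.781 in; Ia = 1700/343 in ≈ 4.956 in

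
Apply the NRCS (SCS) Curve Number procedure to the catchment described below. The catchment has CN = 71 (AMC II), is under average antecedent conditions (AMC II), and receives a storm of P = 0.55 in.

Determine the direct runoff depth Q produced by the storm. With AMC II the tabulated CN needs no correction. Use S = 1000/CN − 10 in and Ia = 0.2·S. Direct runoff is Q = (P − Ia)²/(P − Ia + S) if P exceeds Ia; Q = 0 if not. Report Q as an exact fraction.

Average conditions: CN = 71 (no AMC adjustment).
Max retention: S = 1000/71 − 10 = 290/71 in (≈ 4.085 in)
Ia = 0.2·(290/71) = 58/71 in ≈ 0.817 in
P = 0.550 ≤ Ia = 0.817 in: entire storm abstracted, Q = 0.

Q = 0 in ≈ 0.000 in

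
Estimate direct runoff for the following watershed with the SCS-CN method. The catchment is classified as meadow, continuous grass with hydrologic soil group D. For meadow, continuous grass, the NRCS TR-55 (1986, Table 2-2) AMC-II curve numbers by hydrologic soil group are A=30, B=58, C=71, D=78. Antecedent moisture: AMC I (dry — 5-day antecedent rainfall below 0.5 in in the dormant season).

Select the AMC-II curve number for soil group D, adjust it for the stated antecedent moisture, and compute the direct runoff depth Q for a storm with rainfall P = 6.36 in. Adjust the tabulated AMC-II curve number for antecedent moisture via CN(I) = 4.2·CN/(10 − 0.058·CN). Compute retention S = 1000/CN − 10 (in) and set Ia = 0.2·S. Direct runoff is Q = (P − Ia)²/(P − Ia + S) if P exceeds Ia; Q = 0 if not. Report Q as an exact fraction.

Q = 10551603841/4918524975 in ≈ 2.145 in

NRCS table: meadow, continuous grass, soil group D → CN(II) = 78
Adjust CN=78 to AMC I: 4.2·78/(10 − 0.058·78) → (1638/5) ÷ (1369/250) = 81900/1369 ≈ 59.825
Max retention: S = 1000/(81900/1369) − 10 = 5500/819 in (≈ 6.716 in)
Initial abstraction Ia = S/5 = (5500/819)/5 = 1100/819 ≈ 1.343 in
Excess rainfall: 6.360 − 1.343 = 5.017 in; P > Ia so Q > 0
Runoff Q = (P−Ia)²/(P−Ia+S) = (5.017)²/(5.017+6.716) = 10551603841/4918524975 ≈ 2.145 in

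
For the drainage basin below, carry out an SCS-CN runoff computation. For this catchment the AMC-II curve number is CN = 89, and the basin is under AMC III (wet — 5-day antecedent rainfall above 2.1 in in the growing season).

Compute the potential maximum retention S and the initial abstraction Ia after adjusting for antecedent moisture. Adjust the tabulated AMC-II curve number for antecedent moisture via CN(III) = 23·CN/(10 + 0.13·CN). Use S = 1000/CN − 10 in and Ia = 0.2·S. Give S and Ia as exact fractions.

S = 1100/2047 in ≈ 0.537 in; Ia = 220/2047 in ≈ 0.107 in

Wet (AMC III): CN(III) = 23·89/(10 + 0.13·89) = 2047/(2157/100) = 204700/2157 ≈ 94.900
Retention S: 1000/CN − 10 with CN=94.900 → S = 1100/2047 ≈ 0.537 in
Initial abstraction Ia = S/5 = (1100/2047)/5 = 220/2047 ≈ 0.107 in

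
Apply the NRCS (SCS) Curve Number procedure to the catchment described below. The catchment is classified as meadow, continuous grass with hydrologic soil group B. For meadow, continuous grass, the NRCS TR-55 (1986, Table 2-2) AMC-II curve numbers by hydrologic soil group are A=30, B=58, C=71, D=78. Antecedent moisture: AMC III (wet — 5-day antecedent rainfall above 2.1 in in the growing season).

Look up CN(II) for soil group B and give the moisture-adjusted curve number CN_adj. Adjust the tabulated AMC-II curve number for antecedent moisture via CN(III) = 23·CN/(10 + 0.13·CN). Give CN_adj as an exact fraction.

NRCS table: meadow, continuous grass, soil group B → CN(II) = 58
Wet (AMC III): CN(III) = 23·58/(10 + 0.13·58) = 1334/(877/50) = 66700/877 ≈ 76.055

CN_adj = 66700/877 ≈ 76.055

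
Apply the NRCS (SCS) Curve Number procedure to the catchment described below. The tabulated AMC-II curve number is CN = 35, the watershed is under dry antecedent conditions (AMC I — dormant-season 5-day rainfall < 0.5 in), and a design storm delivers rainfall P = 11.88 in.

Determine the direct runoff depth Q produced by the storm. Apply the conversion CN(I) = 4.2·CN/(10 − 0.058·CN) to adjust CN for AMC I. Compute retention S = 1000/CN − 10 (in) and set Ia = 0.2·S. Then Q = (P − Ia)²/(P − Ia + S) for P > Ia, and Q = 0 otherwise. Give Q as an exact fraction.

Dry (AMC I): CN(I) = 4.2·35/(10 − 0.058·35) = 147/(797/100) = 14700/797 ≈ 18.444
Retention S: 1000/CN − 10 with CN=18.444 → S = 6500/147 ≈ 44.218 in
Ia = 0.2·(6500/147) = 1300/147 in ≈ 8.844 in
P − Ia = 11.880 − 8.844 = 11159/3675 ≈ 3.036 in (> 0, runoff occurs)
Runoff Q = (P−Ia)²/(P−Ia+S) = (3.036)²/(3.036+44.218) = 124523281/638196825 ≈ 0.195 in

Q = 124523281/638196825 in ≈ 0.195 in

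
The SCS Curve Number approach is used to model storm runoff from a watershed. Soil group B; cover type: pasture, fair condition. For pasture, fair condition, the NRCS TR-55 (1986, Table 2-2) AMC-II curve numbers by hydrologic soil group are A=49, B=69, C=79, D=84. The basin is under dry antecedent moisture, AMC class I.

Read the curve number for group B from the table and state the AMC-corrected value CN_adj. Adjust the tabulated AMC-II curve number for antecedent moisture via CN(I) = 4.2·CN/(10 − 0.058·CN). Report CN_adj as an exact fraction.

CN_adj = 144900/2999 ≈ 48.316

NRCS table: pasture, fair condition, soil group B → CN(II) = 69
Dry (AMC I): CN(I) = 4.2·69/(10 − 0.058·69) = (1449/5)/(2999/500) = 144900/2999 ≈ 48.316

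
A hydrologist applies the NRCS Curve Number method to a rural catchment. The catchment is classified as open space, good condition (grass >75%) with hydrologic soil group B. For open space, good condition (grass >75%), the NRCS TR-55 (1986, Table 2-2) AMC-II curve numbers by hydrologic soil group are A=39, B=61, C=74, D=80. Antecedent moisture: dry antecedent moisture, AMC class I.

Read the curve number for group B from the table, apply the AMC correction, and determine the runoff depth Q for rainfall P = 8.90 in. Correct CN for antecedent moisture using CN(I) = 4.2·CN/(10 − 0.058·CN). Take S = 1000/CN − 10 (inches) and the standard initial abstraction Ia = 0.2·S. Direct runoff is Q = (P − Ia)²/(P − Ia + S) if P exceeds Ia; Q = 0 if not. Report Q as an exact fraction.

NRCS table: open space, good condition (grass >75%), soil group B → CN(II) = 61
CN(I) from CN(II)=61: (4.2·61)/(10 − 0.058·61) = 42700/1077 ≈ 39.647
Max retention: S = 1000/(42700/1077) − 10 = 6500/427 in (≈ 15.222 in)
Initial abstraction Ia = S/5 = (6500/427)/5 = 1300/427 ≈ 3.044 in
Excess rainfall: 8.900 − 3.044 = 5.856 in; P > Ia so Q > 0
Runoff Q = (P−Ia)²/(P−Ia+S) = (5.856)²/(5.856+15.222) = 625150009/384312810 ≈ 1.627 in

Q = 625150009/384312810 in ≈ 1.627 in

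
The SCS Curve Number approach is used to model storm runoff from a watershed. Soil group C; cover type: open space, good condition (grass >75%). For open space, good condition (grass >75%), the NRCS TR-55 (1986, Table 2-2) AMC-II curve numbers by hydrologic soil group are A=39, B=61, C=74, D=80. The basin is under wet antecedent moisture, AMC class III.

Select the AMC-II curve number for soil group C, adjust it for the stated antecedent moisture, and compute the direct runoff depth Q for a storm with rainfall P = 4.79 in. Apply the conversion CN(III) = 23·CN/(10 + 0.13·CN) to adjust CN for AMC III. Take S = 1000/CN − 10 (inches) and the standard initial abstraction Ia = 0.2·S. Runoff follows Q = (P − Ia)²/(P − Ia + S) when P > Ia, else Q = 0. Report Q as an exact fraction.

NRCS table: open space, good condition (grass >75%), soil group C → CN(II) = 74
Wet (AMC III): CN(III) = 23·74/(10 + 0.13·74) = 1702/(981/50) = 85100/981 ≈ 86.748
Max retention: S = 1000/(85100/981) − 10 = 1300/851 in (≈ 1.528 in)
Ia = 0.2S: 0.2·1.528 = 0.306 in (exactly 260/851)
Excess rainfall: 4.790 − 0.306 = 4.484 in; P > Ia so Q > 0
Q: (381629/85100)² ÷ (511629/85100) = 145640693641/43539627900 in (≈ 3.345 in)

Q = 145640693641/43539627900 in ≈ 3.345 in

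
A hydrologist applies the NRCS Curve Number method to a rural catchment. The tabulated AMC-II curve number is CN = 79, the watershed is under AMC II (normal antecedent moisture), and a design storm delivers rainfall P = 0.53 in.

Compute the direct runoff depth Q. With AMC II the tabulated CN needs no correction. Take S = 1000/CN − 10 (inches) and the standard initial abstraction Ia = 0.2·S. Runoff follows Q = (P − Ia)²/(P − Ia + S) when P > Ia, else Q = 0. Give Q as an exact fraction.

AMC II — tabulated CN = 79 applies directly.
Retention S: 1000/CN − 10 with CN=79.000 → S = 210/79 ≈ 2.658 in
Ia = 0.2S: 0.2·2.658 = 0.532 in (exactly 42/79)
P = 0.530 ≤ Ia = 0.532 in: entire storm abstracted, Q = 0.

Q = 0 in ≈ 0.000 in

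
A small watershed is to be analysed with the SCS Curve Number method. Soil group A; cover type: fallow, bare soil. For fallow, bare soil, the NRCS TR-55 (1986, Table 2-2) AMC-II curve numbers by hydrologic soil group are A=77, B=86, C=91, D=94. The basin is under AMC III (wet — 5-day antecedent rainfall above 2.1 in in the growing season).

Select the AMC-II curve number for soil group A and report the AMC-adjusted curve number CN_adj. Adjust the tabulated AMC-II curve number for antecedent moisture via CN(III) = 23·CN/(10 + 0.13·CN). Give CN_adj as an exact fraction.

CN_adj = 7700/87 ≈ 88.506

NRCS table: fallow, bare soil, soil group A → CN(II) = 77
CN(III) from CN(II)=77: (23·77)/(10 + 0.13·77) = 7700/87 ≈ 88.506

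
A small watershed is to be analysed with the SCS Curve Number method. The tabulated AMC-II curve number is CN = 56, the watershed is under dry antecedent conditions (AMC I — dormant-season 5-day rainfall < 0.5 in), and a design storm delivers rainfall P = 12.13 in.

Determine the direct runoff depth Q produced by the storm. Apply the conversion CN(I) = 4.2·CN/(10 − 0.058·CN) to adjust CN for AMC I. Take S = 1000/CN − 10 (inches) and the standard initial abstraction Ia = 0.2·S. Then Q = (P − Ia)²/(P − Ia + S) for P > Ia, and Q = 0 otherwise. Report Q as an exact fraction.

Q = 15205602721/5855171700 in ≈ 2.597 in

CN(I) from CN(II)=56: (4.2·56)/(10 − 0.058·56) = 7350/211 ≈ 34.834
Max retention: S = 1000/(7350/211) − 10 = 2750/147 in (≈ 18.707 in)
Ia = 0.2S: 0.2·18.707 = 3.741 in (exactly 550/147)
Excess rainfall: 12.130 − 3.741 = 8.389 in; P > Ia so Q > 0
Runoff Q = (P−Ia)²/(P−Ia+S) = (8.389)²/(8.389+18.707) = 15205602721/5855171700 ≈ 2.597 in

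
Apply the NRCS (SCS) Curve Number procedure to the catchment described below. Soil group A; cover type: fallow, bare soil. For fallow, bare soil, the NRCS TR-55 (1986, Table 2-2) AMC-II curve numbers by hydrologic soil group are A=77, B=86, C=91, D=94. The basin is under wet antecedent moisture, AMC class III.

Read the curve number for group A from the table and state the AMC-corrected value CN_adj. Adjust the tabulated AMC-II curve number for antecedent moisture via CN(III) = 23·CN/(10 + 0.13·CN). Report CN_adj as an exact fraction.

CN_adj = 7700/87 ≈ 88.506

NRCS table: fallow, bare soil, soil group A → CN(II) = 77
CN(III) from CN(II)=77: (23·77)/(10 + 0.13·77) = 7700/87 ≈ 88.506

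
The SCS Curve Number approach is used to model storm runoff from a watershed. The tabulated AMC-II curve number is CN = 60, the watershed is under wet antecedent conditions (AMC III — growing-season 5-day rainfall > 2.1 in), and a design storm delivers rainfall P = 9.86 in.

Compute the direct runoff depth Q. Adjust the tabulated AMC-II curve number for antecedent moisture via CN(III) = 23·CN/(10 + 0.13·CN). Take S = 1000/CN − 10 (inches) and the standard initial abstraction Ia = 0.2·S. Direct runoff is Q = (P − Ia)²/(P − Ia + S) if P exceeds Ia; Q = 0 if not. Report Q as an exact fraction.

Q = 1025088289/144958650 in ≈ 7.072 in

CN(III) from CN(II)=60: (23·60)/(10 + 0.13·60) = 6900/89 ≈ 77.528
S = 1000/(6900/89) − 10 = 200/69 in ≈ 2.899 in
Ia = 0.2·(200/69) = 40/69 in ≈ 0.580 in
P − Ia = 9.860 − 0.580 = 32017/3450 ≈ 9.280 in (> 0, runoff occurs)
Q: (32017/3450)² ÷ (42017/3450) = 1025088289/144958650 in (≈ 7.072 in)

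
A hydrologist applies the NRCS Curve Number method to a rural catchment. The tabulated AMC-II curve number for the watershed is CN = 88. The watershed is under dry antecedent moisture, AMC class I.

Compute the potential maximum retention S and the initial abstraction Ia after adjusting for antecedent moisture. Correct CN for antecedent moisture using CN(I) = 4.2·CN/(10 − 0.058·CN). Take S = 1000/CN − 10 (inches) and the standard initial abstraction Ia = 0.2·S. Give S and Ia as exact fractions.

Adjust CN=88 to AMC I: 4.2·88/(10 − 0.058·88) → (1848/5) ÷ (612/125) = 3850/51 ≈ 75.490
Max retention: S = 1000/(3850/51) − 10 = 250/77 in (≈ 3.247 in)
Initial abstraction Ia = S/5 = (250/77)/5 = 50/77 ≈ 0.649 in

S = 250/77 in ≈ 3.247 in; Ia = 50/77 in ≈ 0.649 in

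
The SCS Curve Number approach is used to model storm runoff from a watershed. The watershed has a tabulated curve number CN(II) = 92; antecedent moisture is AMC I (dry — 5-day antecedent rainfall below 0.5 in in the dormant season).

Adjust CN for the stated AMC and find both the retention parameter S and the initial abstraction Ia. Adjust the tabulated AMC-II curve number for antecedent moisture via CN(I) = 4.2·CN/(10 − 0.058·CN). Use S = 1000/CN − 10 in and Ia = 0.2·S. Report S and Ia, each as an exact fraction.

S = 1000/483 in ≈ 2.070 in; Ia = 200/483 in ≈ 0.414 in

Adjust CN=92 to AMC I: 4.2·92/(10 − 0.058·92) → (1932/5) ÷ (583/125) = 48300/583 ≈ 82.847
S = 1000/(48300/583) − 10 = 1000/483 in ≈ 2.070 in
Initial abstraction Ia = S/5 = (1000/483)/5 = 200/483 ≈ 0.414 in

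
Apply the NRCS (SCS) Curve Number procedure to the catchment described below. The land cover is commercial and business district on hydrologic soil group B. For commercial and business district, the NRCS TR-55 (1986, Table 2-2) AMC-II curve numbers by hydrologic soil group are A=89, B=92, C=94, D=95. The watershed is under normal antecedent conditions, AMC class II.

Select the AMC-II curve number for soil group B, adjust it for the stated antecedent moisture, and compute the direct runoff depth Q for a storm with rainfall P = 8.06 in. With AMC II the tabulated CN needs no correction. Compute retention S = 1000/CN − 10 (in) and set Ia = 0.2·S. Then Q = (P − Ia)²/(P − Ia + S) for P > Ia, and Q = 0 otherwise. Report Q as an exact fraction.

NRCS table: commercial and business district, soil group B → CN(II) = 92
CN(II) = 92; AMC II needs no correction.
S = 1000/92 − 10 = 20/23 in ≈ 0.870 in
Ia = 0.2S: 0.2·0.870 = 0.174 in (exactly 4/23)
Since P=8.060 > Ia=0.174: effective rainfall P−Ia = 9069/1150 in
Runoff Q = (P−Ia)²/(P−Ia+S) = (7.886)²/(7.886+0.870) = 82246761/11579350 ≈ 7.103 in

Q = 82246761/11579350 in ≈ 7.103 in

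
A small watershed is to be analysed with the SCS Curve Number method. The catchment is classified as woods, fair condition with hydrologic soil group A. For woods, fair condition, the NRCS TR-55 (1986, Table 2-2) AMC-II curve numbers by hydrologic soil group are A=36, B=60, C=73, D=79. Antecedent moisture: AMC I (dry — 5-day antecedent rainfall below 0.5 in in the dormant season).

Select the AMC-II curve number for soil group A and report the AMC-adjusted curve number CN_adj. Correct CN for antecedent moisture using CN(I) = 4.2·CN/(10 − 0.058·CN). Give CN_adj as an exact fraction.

NRCS table: woods, fair condition, soil group A → CN(II) = 36
CN(I) from CN(II)=36: (4.2·36)/(10 − 0.058·36) = 18900/989 ≈ 19.110

CN_adj = 18900/989 ≈ 19.110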